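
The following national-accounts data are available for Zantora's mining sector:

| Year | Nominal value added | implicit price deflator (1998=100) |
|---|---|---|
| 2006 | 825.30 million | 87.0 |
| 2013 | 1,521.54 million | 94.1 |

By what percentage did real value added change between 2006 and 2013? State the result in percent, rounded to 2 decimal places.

70.45%

Real value added 2006 = 825.30 / 0.870 = 948.62.
Real value added 2013 = 1521.54 / 0.941 = 1616.94.
Real growth = 1616.94 / 948.62 − 1 = 0.7045.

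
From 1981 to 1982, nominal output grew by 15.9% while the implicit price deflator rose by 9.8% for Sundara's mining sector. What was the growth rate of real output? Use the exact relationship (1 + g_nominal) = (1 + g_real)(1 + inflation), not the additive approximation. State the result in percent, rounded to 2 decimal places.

(1 + g_nom) = (1 + g_real)(1 + π), so g_real = 1.1590 / 1.0980 − 1 = 0.05556.

5.56%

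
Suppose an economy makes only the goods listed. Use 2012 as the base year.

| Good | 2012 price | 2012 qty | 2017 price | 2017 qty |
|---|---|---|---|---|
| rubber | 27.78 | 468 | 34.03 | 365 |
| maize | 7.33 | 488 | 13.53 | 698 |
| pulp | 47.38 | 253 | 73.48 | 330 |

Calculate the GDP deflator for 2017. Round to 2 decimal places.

149.28

Nominal GDP 2017 = 34.03·365 + 13.53·698 + 73.48·330 = 46113.29.
Real GDP 2017 (at 2012 prices) = 27.78·365 + 7.33·698 + 47.38·330 = 30891.44.
Deflator = Nominal/Real × 100 = 46113.29/30891.44 × 100 = 149.275.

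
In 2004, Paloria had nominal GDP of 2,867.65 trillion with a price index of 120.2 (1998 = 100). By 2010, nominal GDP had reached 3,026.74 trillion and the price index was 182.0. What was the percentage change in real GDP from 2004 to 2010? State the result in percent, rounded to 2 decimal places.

-30.29%

Deflate each year: 2004 → 2867.65/1.202 = 2385.73; 2010 → 3026.74/1.820 = 1663.04.
So real GDP changed by 1663.04/2385.73 − 1 = -0.3029, i.e. -30.29%.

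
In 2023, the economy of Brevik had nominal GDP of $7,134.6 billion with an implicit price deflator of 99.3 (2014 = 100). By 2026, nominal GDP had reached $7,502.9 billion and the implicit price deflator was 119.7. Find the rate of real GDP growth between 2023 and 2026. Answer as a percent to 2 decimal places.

-12.76%

Deflate each year: 2023 → 7134.6/0.993 = 7184.89; 2026 → 7502.9/1.197 = 6268.09.
So real GDP changed by 6268.09/7184.89 − 1 = -0.1276, i.e. -12.76%.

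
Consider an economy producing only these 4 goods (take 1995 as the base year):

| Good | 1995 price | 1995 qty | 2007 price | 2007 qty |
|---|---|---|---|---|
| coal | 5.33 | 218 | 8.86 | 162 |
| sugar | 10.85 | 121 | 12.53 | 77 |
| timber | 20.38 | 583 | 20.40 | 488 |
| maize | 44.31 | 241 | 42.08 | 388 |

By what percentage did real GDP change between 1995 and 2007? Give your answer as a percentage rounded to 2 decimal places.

15.19%

Real GDP 1995 = Nominal GDP 1995 = 5.33·218 + 10.85·121 + 20.38·583 + 44.31·241 = 25035.04.
Real GDP 2007 (at 1995 prices) = 5.33·162 + 10.85·77 + 20.38·488 + 44.31·388 = 28836.63.
Real growth = 28836.63/25035.04 − 1 = 0.1519.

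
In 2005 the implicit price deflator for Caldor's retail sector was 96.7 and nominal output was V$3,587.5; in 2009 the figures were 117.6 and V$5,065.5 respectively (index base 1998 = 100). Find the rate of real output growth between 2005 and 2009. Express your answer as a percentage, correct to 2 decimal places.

Deflate each year: 2005 → 3587.5/0.967 = 3709.93; 2009 → 5065.5/1.176 = 4307.40.
So real output changed by 4307.40/3709.93 − 1 = 0.1610, i.e. 16.10%.

16.10%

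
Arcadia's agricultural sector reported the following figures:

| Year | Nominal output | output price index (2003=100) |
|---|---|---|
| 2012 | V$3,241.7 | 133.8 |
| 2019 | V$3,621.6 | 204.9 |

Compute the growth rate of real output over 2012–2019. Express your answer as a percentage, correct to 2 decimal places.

-27.05%

Real output 2012 = 3241.7 / 1.338 = 2422.80.
Real output 2019 = 3621.6 / 2.049 = 1767.50.
Real growth = 1767.50 / 2422.80 − 1 = -0.2705.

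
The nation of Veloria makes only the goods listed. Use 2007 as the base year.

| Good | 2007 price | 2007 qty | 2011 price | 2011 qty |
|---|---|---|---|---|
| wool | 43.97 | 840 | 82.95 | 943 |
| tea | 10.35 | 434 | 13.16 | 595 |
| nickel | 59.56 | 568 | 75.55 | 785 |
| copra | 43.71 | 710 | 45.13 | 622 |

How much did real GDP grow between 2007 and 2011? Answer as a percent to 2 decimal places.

14.37%

Real GDP 2007 = Nominal GDP 2007 = 43.97·840 + 10.35·434 + 59.56·568 + 43.71·710 = 106290.88.
Real GDP 2011 (at 2007 prices) = 43.97·943 + 10.35·595 + 59.56·785 + 43.71·622 = 121564.18.
Real growth = 121564.18/106290.88 − 1 = 0.1437.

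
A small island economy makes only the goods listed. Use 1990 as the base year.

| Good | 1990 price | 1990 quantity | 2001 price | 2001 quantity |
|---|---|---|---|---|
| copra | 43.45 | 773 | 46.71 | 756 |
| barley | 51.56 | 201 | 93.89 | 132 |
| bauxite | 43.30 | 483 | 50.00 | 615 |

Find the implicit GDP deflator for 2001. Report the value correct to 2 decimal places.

Nominal GDP 2001 = 46.71·756 + 93.89·132 + 50.00·615 = 78456.24.
Real GDP 2001 (at 1990 prices) = 43.45·756 + 51.56·132 + 43.30·615 = 66283.62.
Deflator = Nominal/Real × 100 = 78456.24/66283.62 × 100 = 118.364.

118.36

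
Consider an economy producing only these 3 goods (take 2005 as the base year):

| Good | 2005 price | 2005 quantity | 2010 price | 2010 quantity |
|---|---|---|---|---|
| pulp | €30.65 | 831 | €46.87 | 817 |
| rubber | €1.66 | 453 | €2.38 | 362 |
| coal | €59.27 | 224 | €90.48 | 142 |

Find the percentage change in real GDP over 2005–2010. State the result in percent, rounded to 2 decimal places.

Real GDP 2005 = Nominal GDP 2005 = 30.65·831 + 1.66·453 + 59.27·224 = 39498.61.
Real GDP 2010 (at 2005 prices) = 30.65·817 + 1.66·362 + 59.27·142 = 34058.31.
Real growth = 34058.31/39498.61 − 1 = -0.1377.

-13.77%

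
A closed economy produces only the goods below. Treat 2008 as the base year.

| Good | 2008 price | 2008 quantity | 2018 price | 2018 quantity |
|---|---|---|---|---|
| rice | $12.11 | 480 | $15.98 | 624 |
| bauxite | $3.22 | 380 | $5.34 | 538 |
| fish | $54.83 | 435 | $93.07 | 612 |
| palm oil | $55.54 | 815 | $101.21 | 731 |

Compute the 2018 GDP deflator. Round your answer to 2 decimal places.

Nominal GDP 2018 = 15.98·624 + 5.34·538 + 93.07·612 + 101.21·731 = 143787.79.
Real GDP 2018 (at 2008 prices) = 12.11·624 + 3.22·538 + 54.83·612 + 55.54·731 = 83444.70.
Deflator = Nominal/Real × 100 = 143787.79/83444.70 × 100 = 172.315.

172.32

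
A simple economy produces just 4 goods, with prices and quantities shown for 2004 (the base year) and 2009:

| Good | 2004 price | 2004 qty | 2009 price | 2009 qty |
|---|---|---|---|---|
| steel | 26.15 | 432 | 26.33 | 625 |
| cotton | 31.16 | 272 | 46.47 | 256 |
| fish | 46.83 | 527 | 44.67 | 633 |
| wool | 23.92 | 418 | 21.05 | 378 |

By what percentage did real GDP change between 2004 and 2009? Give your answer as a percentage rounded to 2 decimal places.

Real GDP 2004 = Nominal GDP 2004 = 26.15·432 + 31.16·272 + 46.83·527 + 23.92·418 = 54450.29.
Real GDP 2009 (at 2004 prices) = 26.15·625 + 31.16·256 + 46.83·633 + 23.92·378 = 63005.86.
Real growth = 63005.86/54450.29 − 1 = 0.1571.

15.71%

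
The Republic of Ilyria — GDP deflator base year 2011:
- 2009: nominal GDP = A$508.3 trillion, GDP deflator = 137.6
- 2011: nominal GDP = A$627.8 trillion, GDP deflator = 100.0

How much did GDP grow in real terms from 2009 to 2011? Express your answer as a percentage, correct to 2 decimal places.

69.95%

Real GDP 2009 = 508.3 / 1.376 = 369.40.
Real GDP 2011 = 627.8 / 1.000 = 627.80.
Real growth = 627.80 / 369.40 − 1 = 0.6995.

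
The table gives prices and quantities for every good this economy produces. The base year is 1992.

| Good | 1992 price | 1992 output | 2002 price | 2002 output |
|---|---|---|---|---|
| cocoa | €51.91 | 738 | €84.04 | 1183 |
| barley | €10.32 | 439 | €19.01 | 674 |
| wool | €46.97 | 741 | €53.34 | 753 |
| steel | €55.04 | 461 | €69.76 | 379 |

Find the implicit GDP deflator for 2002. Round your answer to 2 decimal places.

143.54

Nominal GDP 2002 = 84.04·1183 + 19.01·674 + 53.34·753 + 69.76·379 = 178836.12.
Real GDP 2002 (at 1992 prices) = 51.91·1183 + 10.32·674 + 46.97·753 + 55.04·379 = 124593.78.
Deflator = Nominal/Real × 100 = 178836.12/124593.78 × 100 = 143.535.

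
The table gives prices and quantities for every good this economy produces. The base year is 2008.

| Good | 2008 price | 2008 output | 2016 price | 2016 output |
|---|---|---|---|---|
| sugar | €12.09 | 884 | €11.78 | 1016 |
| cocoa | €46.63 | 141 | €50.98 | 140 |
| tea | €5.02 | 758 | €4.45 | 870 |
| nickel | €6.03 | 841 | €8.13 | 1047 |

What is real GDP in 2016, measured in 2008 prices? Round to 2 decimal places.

Real GDP 2016 = Σ (p_2008 × q_2016) = 12.09·1016 + 46.63·140 + 5.02·870 + 6.03·1047 = 29492.45.

€29492.45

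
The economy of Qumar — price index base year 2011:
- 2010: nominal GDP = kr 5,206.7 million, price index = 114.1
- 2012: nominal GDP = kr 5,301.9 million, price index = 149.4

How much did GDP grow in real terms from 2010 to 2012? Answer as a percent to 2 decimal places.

Deflate each year: 2010 → 5206.7/1.141 = 4563.28; 2012 → 5301.9/1.494 = 3548.80.
So real GDP changed by 3548.80/4563.28 − 1 = -0.2223, i.e. -22.23%.

-22.23%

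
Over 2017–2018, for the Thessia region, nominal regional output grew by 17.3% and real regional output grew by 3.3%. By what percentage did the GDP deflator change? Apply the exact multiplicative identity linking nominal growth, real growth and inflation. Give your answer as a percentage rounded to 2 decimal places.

13.55%

(1 + g_nom) = (1 + g_real)(1 + π), so π = 1.1730 / 1.0330 − 1 = 0.13553.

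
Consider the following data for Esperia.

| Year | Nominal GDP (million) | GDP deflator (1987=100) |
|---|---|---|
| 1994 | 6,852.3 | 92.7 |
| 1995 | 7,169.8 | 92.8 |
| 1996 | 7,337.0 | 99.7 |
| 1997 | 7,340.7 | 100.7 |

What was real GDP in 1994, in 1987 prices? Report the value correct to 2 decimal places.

7,391.91 million

Real GDP 1994 = 6852.3 / 0.927 = 7391.91.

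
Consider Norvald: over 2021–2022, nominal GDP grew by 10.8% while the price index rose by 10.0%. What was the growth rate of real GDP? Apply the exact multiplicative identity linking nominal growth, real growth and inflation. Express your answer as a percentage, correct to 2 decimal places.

0.73%

(1 + g_nom) = (1 + g_real)(1 + π), so g_real = 1.1080 / 1.1000 − 1 = 0.00727.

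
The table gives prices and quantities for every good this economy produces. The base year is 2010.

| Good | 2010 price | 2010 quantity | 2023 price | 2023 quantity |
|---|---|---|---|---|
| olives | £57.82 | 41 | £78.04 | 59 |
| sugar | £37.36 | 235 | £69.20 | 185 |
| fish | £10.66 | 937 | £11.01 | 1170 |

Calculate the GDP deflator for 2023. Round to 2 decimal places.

Nominal GDP 2023 = 78.04·59 + 69.20·185 + 11.01·1170 = 30288.06.
Real GDP 2023 (at 2010 prices) = 57.82·59 + 37.36·185 + 10.66·1170 = 22795.18.
Deflator = Nominal/Real × 100 = 30288.06/22795.18 × 100 = 132.870.

132.87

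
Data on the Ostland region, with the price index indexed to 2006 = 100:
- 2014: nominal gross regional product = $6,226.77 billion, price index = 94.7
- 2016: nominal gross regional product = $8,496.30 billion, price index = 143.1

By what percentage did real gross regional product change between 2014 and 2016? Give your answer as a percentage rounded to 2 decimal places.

-9.70%

Deflate each year: 2014 → 6226.77/0.947 = 6575.26; 2016 → 8496.30/1.431 = 5937.32.
So real gross regional product changed by 5937.32/6575.26 − 1 = -0.0970, i.e. -9.70%.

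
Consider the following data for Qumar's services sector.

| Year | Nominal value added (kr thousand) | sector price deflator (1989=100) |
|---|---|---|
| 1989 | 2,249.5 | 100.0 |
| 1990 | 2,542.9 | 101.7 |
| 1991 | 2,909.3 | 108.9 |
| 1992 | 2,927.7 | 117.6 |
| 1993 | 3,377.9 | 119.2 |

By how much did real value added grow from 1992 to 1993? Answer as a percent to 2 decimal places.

Real value added 1992 = 2927.7/1.176 = 2489.54.
Real value added 1993 = 3377.9/1.192 = 2833.81.
Change = 2833.81/2489.54 − 1 = 0.1383.

13.83%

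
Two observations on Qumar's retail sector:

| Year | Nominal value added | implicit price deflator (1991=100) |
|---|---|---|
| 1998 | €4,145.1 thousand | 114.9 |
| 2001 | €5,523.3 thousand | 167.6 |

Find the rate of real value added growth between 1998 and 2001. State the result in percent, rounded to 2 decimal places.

-8.65%

Deflate each year: 1998 → 4145.1/1.149 = 3607.57; 2001 → 5523.3/1.676 = 3295.53.
So real value added changed by 3295.53/3607.57 − 1 = -0.0865, i.e. -8.65%.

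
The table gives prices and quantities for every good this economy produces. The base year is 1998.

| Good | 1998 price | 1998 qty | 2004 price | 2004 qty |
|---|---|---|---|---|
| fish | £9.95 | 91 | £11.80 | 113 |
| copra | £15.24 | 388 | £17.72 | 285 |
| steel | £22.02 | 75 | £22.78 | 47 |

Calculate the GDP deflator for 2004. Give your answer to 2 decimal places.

114.63

Nominal GDP 2004 = 11.80·113 + 17.72·285 + 22.78·47 = 7454.26.
Real GDP 2004 (at 1998 prices) = 9.95·113 + 15.24·285 + 22.02·47 = 6502.69.
Deflator = Nominal/Real × 100 = 7454.26/6502.69 × 100 = 114.633.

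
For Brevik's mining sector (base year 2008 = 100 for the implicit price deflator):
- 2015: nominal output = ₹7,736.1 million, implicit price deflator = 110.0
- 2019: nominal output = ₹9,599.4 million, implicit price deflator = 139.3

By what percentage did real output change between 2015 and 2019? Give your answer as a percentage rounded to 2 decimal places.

Deflate each year: 2015 → 7736.1/1.100 = 7032.82; 2019 → 9599.4/1.393 = 6891.17.
So real output changed by 6891.17/7032.82 − 1 = -0.0201, i.e. -2.01%.

-2.01%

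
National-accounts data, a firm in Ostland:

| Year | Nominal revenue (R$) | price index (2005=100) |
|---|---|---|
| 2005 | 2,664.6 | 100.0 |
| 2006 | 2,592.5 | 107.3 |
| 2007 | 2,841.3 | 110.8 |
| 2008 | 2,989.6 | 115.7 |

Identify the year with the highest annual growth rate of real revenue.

2006: real = 2592.5/1.073 = 2416.12; growth vs 2005 (2664.60) = -9.33%.
2007: real = 2841.3/1.108 = 2564.35; growth vs 2006 (2416.12) = 6.14%.
2008: real = 2989.6/1.157 = 2583.92; growth vs 2007 (2564.35) = 0.76%.

2007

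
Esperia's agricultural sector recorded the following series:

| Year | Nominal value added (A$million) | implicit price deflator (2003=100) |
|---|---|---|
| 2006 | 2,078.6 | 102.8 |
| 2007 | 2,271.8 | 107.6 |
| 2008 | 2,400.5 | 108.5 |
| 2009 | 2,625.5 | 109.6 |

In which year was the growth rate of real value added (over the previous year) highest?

2009

2007: real = 2271.8/1.076 = 2111.34; growth vs 2006 (2021.98) = 4.42%.
2008: real = 2400.5/1.085 = 2212.44; growth vs 2007 (2111.34) = 4.79%.
2009: real = 2625.5/1.096 = 2395.53; growth vs 2008 (2212.44) = 8.28%.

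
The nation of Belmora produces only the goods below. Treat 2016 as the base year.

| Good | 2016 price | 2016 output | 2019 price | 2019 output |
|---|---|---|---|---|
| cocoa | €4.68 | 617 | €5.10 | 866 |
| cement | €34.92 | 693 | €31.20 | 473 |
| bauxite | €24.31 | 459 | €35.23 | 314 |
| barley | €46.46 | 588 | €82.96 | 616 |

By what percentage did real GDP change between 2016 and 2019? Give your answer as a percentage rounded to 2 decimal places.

-13.33%

Real GDP 2016 = Nominal GDP 2016 = 4.68·617 + 34.92·693 + 24.31·459 + 46.46·588 = 65563.89.
Real GDP 2019 (at 2016 prices) = 4.68·866 + 34.92·473 + 24.31·314 + 46.46·616 = 56822.74.
Real growth = 56822.74/65563.89 − 1 = -0.1333.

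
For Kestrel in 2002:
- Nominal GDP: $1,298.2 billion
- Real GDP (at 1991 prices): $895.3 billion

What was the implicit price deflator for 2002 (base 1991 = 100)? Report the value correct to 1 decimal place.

145.0

implicit price deflator = (Nominal / Real) × 100 = 1298.2 / 895.3 × 100 = 145.00.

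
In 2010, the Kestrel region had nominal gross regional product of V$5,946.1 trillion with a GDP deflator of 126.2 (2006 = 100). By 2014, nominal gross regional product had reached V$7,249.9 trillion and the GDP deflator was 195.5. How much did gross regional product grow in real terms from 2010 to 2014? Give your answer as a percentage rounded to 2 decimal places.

Real gross regional product 2010 = 5946.1 / 1.262 = 4711.65.
Real gross regional product 2014 = 7249.9 / 1.955 = 3708.39.
Real growth = 3708.39 / 4711.65 − 1 = -0.2129.

-21.29%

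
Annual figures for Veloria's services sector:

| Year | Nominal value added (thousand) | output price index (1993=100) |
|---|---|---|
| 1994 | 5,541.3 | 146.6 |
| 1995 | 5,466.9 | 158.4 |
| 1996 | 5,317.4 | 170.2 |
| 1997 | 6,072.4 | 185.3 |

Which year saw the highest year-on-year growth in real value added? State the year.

1995: real = 5466.9/1.584 = 3451.33; growth vs 1994 (3779.88) = -8.69%.
1996: real = 5317.4/1.702 = 3124.21; growth vs 1995 (3451.33) = -9.48%.
1997: real = 6072.4/1.853 = 3277.06; growth vs 1996 (3124.21) = 4.89%.

1997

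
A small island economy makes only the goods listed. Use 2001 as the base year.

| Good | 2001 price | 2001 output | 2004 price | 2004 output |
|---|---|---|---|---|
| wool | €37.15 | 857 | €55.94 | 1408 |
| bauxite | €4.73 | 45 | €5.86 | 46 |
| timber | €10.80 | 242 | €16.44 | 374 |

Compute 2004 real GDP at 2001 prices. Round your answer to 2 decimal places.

Real GDP 2004 = Σ (p_2001 × q_2004) = 37.15·1408 + 4.73·46 + 10.80·374 = 56563.98.

€56563.98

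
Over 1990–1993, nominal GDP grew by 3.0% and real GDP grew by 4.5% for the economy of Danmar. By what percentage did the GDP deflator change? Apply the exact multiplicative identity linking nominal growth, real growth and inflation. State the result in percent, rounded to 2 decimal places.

-1.44%

(1 + g_nom) = (1 + g_real)(1 + π), so π = 1.0300 / 1.0450 − 1 = -0.01435.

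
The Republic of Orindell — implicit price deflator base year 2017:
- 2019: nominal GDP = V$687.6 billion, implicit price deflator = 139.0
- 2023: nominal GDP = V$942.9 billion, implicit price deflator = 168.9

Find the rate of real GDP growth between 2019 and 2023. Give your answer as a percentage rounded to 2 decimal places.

12.85%

Deflate each year: 2019 → 687.6/1.390 = 494.68; 2023 → 942.9/1.689 = 558.26.
So real GDP changed by 558.26/494.68 − 1 = 0.1285, i.e. 12.85%.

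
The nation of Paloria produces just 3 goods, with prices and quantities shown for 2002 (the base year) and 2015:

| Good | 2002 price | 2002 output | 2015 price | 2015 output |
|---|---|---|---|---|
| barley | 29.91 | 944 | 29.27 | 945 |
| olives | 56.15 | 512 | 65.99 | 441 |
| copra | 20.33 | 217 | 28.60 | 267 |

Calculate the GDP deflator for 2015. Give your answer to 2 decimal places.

Nominal GDP 2015 = 29.27·945 + 65.99·441 + 28.60·267 = 64397.94.
Real GDP 2015 (at 2002 prices) = 29.91·945 + 56.15·441 + 20.33·267 = 58455.21.
Deflator = Nominal/Real × 100 = 64397.94/58455.21 × 100 = 110.166.

110.17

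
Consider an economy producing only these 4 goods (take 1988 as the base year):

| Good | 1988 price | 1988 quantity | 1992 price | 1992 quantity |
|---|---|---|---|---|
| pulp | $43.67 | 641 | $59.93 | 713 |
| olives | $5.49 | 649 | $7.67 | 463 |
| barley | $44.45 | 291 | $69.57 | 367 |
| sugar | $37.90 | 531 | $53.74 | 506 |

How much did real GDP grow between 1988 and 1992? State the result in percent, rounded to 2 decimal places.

7.05%

Real GDP 1988 = Nominal GDP 1988 = 43.67·641 + 5.49·649 + 44.45·291 + 37.90·531 = 64615.33.
Real GDP 1992 (at 1988 prices) = 43.67·713 + 5.49·463 + 44.45·367 + 37.90·506 = 69169.13.
Real growth = 69169.13/64615.33 − 1 = 0.0705.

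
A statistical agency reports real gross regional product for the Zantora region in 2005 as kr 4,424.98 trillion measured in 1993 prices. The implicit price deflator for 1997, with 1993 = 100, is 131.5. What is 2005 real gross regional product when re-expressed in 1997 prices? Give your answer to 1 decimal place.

Real gross regional product in 1997 prices = Real gross regional product in 1993 prices × (P_1997/P_1993) = 4424.98 × 1.315 = 5818.85.

kr 5,818.8 trillion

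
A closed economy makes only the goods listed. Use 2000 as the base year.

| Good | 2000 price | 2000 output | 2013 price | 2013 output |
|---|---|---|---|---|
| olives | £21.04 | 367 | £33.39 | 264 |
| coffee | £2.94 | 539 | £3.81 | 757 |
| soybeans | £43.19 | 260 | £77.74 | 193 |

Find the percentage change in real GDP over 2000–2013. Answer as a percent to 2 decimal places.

-21.52%

Real GDP 2000 = Nominal GDP 2000 = 21.04·367 + 2.94·539 + 43.19·260 = 20535.74.
Real GDP 2013 (at 2000 prices) = 21.04·264 + 2.94·757 + 43.19·193 = 16115.81.
Real growth = 16115.81/20535.74 − 1 = -0.2152.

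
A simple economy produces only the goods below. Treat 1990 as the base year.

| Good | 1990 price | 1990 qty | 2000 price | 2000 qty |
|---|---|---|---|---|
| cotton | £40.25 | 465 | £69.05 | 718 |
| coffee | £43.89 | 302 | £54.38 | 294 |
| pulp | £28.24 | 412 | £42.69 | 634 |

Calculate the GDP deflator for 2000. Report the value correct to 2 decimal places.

Nominal GDP 2000 = 69.05·718 + 54.38·294 + 42.69·634 = 92631.08.
Real GDP 2000 (at 1990 prices) = 40.25·718 + 43.89·294 + 28.24·634 = 59707.32.
Deflator = Nominal/Real × 100 = 92631.08/59707.32 × 100 = 155.142.

155.14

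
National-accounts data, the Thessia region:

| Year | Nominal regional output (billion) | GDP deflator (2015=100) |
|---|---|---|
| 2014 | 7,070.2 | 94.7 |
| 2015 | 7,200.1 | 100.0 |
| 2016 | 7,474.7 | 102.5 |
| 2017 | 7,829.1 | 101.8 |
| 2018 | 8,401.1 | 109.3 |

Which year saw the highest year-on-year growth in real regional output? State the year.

2017

2015: real = 7200.1/1.000 = 7200.10; growth vs 2014 (7465.89) = -3.56%.
2016: real = 7474.7/1.025 = 7292.39; growth vs 2015 (7200.10) = 1.28%.
2017: real = 7829.1/1.018 = 7690.67; growth vs 2016 (7292.39) = 5.46%.
2018: real = 8401.1/1.093 = 7686.28; growth vs 2017 (7690.67) = -0.06%.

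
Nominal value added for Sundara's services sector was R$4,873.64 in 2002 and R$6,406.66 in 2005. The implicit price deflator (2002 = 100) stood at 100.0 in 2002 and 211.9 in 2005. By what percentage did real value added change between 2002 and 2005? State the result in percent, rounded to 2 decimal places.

-37.96%

Deflate each year: 2002 → 4873.64/1.000 = 4873.64; 2005 → 6406.66/2.119 = 3023.44.
So real value added changed by 3023.44/4873.64 − 1 = -0.3796, i.e. -37.96%.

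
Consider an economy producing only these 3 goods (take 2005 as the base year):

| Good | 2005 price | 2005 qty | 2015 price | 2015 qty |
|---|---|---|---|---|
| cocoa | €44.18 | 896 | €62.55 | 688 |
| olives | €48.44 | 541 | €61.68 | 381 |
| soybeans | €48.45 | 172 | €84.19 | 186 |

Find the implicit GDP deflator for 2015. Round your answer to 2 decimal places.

Nominal GDP 2015 = 62.55·688 + 61.68·381 + 84.19·186 = 82193.82.
Real GDP 2015 (at 2005 prices) = 44.18·688 + 48.44·381 + 48.45·186 = 57863.18.
Deflator = Nominal/Real × 100 = 82193.82/57863.18 × 100 = 142.049.

142.05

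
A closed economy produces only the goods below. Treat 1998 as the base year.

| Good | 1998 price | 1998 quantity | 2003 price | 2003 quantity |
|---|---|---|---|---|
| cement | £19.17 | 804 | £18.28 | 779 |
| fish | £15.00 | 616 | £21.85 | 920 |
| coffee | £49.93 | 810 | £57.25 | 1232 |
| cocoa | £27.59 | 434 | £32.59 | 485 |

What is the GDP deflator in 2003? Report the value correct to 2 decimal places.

Nominal GDP 2003 = 18.28·779 + 21.85·920 + 57.25·1232 + 32.59·485 = 120680.27.
Real GDP 2003 (at 1998 prices) = 19.17·779 + 15.00·920 + 49.93·1232 + 27.59·485 = 103628.34.
Deflator = Nominal/Real × 100 = 120680.27/103628.34 × 100 = 116.455.

116.45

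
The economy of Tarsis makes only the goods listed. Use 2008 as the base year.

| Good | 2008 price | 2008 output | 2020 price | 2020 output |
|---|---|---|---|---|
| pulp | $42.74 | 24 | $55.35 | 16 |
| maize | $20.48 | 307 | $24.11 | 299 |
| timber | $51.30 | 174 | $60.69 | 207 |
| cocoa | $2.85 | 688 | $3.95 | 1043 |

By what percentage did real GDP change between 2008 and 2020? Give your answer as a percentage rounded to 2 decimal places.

Real GDP 2008 = Nominal GDP 2008 = 42.74·24 + 20.48·307 + 51.30·174 + 2.85·688 = 18200.12.
Real GDP 2020 (at 2008 prices) = 42.74·16 + 20.48·299 + 51.30·207 + 2.85·1043 = 20399.01.
Real growth = 20399.01/18200.12 − 1 = 0.1208.

12.08%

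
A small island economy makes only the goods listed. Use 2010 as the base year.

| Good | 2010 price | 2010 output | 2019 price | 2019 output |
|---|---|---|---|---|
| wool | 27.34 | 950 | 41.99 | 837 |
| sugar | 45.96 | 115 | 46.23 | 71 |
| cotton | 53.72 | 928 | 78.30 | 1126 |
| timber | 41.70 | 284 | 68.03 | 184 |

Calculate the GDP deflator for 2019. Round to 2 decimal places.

Nominal GDP 2019 = 41.99·837 + 46.23·71 + 78.30·1126 + 68.03·184 = 139111.28.
Real GDP 2019 (at 2010 prices) = 27.34·837 + 45.96·71 + 53.72·1126 + 41.70·184 = 94308.26.
Deflator = Nominal/Real × 100 = 139111.28/94308.26 × 100 = 147.507.

147.51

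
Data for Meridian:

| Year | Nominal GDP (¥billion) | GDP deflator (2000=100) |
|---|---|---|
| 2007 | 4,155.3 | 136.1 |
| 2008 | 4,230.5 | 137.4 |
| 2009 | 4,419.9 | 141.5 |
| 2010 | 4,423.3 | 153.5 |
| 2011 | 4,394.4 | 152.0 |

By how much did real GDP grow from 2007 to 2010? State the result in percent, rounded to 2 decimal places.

Real GDP 2007 = 4155.3/1.361 = 3053.12.
Real GDP 2010 = 4423.3/1.535 = 2881.63.
Change = 2881.63/3053.12 − 1 = -0.0562.

-5.62%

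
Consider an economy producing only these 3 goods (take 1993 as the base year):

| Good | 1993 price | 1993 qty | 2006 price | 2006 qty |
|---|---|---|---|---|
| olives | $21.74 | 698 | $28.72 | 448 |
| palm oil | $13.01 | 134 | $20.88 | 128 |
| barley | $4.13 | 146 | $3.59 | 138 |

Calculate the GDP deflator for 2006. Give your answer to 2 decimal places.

Nominal GDP 2006 = 28.72·448 + 20.88·128 + 3.59·138 = 16034.62.
Real GDP 2006 (at 1993 prices) = 21.74·448 + 13.01·128 + 4.13·138 = 11974.74.
Deflator = Nominal/Real × 100 = 16034.62/11974.74 × 100 = 133.904.

133.90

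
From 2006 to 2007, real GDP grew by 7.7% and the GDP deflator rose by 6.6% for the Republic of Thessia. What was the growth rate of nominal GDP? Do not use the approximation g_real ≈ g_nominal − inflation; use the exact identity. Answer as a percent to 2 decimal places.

(1 + g_nom) = (1 + g_real)(1 + π) = 1.0770 × 1.0660 = 1.14808.

14.81%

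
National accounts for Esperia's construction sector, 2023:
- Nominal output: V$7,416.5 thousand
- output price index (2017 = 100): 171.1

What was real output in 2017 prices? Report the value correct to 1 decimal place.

Real output = Nominal / (output price index/100) = 7416.5 / 1.711 = 4334.60.

V$4,334.6 thousand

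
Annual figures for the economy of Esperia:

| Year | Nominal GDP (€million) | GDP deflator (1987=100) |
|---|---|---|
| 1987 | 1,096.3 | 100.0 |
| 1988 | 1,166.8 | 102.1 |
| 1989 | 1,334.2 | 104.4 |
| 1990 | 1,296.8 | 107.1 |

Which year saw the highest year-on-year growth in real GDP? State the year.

1988: real = 1166.8/1.021 = 1142.80; growth vs 1987 (1096.30) = 4.24%.
1989: real = 1334.2/1.044 = 1277.97; growth vs 1988 (1142.80) = 11.83%.
1990: real = 1296.8/1.071 = 1210.83; growth vs 1989 (1277.97) = -5.25%.

1989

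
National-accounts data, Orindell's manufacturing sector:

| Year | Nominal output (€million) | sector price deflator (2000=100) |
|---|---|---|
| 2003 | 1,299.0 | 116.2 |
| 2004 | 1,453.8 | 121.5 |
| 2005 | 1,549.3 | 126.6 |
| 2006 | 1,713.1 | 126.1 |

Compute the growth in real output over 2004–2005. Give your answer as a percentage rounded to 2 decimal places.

Real output 2004 = 1453.8/1.215 = 1196.54.
Real output 2005 = 1549.3/1.266 = 1223.78.
Change = 1223.78/1196.54 − 1 = 0.0228.

2.28%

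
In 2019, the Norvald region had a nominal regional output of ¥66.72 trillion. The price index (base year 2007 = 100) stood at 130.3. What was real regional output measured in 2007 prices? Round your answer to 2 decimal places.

Real regional output = Nominal / (price index/100) = 66.72 / 1.303 = 51.20.

¥51.20 trillion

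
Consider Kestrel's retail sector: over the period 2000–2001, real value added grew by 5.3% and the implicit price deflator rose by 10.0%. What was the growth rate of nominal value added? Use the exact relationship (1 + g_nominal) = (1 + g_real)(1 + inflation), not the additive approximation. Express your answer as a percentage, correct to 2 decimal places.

15.83%

(1 + g_nom) = (1 + g_real)(1 + π) = 1.0530 × 1.1000 = 1.15830.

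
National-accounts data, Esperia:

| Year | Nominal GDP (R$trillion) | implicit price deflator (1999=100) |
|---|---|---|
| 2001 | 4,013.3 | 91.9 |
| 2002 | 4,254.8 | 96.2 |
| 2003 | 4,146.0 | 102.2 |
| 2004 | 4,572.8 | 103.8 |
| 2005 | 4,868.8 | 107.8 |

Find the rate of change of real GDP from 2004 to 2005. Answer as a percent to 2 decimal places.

2.52%

Real GDP 2004 = 4572.8/1.038 = 4405.39.
Real GDP 2005 = 4868.8/1.078 = 4516.51.
Change = 4516.51/4405.39 − 1 = 0.0252.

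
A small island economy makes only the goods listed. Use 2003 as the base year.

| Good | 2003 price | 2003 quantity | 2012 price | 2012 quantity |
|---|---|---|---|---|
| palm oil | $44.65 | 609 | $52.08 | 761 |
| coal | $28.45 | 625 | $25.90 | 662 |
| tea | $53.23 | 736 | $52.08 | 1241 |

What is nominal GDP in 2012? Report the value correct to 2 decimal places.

Nominal GDP 2012 = Σ (p_2012 × q_2012) = 52.08·761 + 25.90·662 + 52.08·1241 = 121409.96.

$121409.96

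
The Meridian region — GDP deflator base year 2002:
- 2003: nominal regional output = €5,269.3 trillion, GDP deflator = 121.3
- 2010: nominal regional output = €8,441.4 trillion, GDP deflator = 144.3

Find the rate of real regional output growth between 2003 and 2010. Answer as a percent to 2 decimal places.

Real regional output 2003 = 5269.3 / 1.213 = 4344.02.
Real regional output 2010 = 8441.4 / 1.443 = 5849.90.
Real growth = 5849.90 / 4344.02 − 1 = 0.3467.

34.67%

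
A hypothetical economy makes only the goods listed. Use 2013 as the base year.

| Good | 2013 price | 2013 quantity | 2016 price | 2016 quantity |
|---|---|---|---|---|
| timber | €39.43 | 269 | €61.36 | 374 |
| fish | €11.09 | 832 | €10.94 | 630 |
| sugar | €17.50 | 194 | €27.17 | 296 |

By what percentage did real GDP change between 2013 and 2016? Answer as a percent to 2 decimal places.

Real GDP 2013 = Nominal GDP 2013 = 39.43·269 + 11.09·832 + 17.50·194 = 23228.55.
Real GDP 2016 (at 2013 prices) = 39.43·374 + 11.09·630 + 17.50·296 = 26913.52.
Real growth = 26913.52/23228.55 − 1 = 0.1586.

15.86%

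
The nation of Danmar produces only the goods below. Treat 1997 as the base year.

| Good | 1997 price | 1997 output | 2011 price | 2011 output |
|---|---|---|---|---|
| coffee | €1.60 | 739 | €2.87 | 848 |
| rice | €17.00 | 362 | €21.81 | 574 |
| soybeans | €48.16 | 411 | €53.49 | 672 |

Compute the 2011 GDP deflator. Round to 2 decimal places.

Nominal GDP 2011 = 2.87·848 + 21.81·574 + 53.49·672 = 50897.98.
Real GDP 2011 (at 1997 prices) = 1.60·848 + 17.00·574 + 48.16·672 = 43478.32.
Deflator = Nominal/Real × 100 = 50897.98/43478.32 × 100 = 117.065.

117.07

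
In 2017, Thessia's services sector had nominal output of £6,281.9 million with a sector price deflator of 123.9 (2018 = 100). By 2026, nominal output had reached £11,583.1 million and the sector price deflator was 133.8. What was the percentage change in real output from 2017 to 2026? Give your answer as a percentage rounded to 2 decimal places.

Deflate each year: 2017 → 6281.9/1.239 = 5070.14; 2026 → 11583.1/1.338 = 8657.03.
So real output changed by 8657.03/5070.14 − 1 = 0.7075, i.e. 70.75%.

70.75%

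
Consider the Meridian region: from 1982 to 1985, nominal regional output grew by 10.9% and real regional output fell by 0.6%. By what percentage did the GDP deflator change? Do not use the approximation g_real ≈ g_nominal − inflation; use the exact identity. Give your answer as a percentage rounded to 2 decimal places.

(1 + g_nom) = (1 + g_real)(1 + π), so π = 1.1090 / 0.9940 − 1 = 0.11569.

11.57%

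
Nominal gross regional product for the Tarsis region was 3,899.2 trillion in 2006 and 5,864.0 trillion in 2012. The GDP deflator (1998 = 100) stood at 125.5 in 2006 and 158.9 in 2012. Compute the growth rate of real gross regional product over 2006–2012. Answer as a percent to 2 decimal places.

Real gross regional product 2006 = 3899.2 / 1.255 = 3106.93.
Real gross regional product 2012 = 5864.0 / 1.589 = 3690.37.
Real growth = 3690.37 / 3106.93 − 1 = 0.1878.

18.78%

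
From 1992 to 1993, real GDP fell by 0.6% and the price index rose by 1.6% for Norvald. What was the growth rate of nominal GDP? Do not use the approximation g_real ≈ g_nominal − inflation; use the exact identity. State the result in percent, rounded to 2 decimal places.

(1 + g_nom) = (1 + g_real)(1 + π) = 0.9940 × 1.0160 = 1.00990.

0.99%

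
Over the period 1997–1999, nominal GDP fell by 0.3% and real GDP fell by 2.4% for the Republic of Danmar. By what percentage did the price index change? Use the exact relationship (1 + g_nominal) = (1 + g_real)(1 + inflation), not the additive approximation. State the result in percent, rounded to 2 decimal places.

2.15%

(1 + g_nom) = (1 + g_real)(1 + π), so π = 0.9970 / 0.9760 − 1 = 0.02152.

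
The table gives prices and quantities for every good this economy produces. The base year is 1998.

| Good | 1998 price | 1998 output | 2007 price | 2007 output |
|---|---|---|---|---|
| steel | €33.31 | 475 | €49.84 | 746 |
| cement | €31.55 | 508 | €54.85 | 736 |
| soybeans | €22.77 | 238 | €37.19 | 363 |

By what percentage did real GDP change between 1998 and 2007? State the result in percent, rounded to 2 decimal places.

51.16%

Real GDP 1998 = Nominal GDP 1998 = 33.31·475 + 31.55·508 + 22.77·238 = 37268.91.
Real GDP 2007 (at 1998 prices) = 33.31·746 + 31.55·736 + 22.77·363 = 56335.57.
Real growth = 56335.57/37268.91 − 1 = 0.5116.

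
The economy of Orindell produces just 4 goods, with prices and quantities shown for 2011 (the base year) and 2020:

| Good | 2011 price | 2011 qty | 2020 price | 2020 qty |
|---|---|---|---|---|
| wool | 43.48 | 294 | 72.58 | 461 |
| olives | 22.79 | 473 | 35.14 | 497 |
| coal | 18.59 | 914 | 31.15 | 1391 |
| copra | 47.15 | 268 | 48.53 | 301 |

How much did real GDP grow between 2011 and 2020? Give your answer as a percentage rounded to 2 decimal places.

Real GDP 2011 = Nominal GDP 2011 = 43.48·294 + 22.79·473 + 18.59·914 + 47.15·268 = 53190.25.
Real GDP 2020 (at 2011 prices) = 43.48·461 + 22.79·497 + 18.59·1391 + 47.15·301 = 71421.75.
Real growth = 71421.75/53190.25 − 1 = 0.3428.

34.28%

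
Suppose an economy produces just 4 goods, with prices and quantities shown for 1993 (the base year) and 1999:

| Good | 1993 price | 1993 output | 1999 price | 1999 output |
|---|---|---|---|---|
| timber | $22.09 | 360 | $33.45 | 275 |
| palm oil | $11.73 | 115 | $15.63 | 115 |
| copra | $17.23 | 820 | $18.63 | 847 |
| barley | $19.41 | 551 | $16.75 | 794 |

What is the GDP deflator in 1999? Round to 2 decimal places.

Nominal GDP 1999 = 33.45·275 + 15.63·115 + 18.63·847 + 16.75·794 = 40075.31.
Real GDP 1999 (at 1993 prices) = 22.09·275 + 11.73·115 + 17.23·847 + 19.41·794 = 37429.05.
Deflator = Nominal/Real × 100 = 40075.31/37429.05 × 100 = 107.070.

107.07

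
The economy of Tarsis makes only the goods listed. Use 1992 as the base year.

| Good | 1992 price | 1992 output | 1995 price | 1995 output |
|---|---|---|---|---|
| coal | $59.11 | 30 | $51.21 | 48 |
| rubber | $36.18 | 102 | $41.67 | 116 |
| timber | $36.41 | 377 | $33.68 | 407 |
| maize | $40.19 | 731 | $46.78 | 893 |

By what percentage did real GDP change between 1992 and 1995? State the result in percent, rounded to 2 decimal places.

Real GDP 1992 = Nominal GDP 1992 = 59.11·30 + 36.18·102 + 36.41·377 + 40.19·731 = 48569.12.
Real GDP 1995 (at 1992 prices) = 59.11·48 + 36.18·116 + 36.41·407 + 40.19·893 = 57742.70.
Real growth = 57742.70/48569.12 − 1 = 0.1889.

18.89%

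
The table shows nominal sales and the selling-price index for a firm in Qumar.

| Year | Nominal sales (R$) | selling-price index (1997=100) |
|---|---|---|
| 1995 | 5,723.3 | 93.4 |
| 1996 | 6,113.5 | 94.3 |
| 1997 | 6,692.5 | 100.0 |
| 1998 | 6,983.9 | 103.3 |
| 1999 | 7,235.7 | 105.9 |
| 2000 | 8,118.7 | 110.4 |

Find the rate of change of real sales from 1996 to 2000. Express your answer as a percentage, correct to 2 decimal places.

Real sales 1996 = 6113.5/0.943 = 6483.03.
Real sales 2000 = 8118.7/1.104 = 7353.89.
Change = 7353.89/6483.03 − 1 = 0.1343.

13.43%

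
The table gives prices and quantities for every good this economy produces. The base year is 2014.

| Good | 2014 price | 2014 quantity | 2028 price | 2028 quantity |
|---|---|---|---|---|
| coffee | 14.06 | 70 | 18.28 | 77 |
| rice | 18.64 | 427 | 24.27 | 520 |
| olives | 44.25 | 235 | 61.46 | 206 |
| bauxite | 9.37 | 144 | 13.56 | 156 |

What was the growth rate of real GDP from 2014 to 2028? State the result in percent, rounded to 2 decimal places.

Real GDP 2014 = Nominal GDP 2014 = 14.06·70 + 18.64·427 + 44.25·235 + 9.37·144 = 20691.51.
Real GDP 2028 (at 2014 prices) = 14.06·77 + 18.64·520 + 44.25·206 + 9.37·156 = 21352.64.
Real growth = 21352.64/20691.51 − 1 = 0.0320.

3.20%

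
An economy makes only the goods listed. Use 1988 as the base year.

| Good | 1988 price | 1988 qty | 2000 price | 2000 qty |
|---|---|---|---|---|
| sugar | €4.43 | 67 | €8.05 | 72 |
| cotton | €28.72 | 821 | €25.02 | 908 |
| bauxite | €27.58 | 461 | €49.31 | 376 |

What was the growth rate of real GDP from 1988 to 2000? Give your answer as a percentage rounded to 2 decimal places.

Real GDP 1988 = Nominal GDP 1988 = 4.43·67 + 28.72·821 + 27.58·461 = 36590.31.
Real GDP 2000 (at 1988 prices) = 4.43·72 + 28.72·908 + 27.58·376 = 36766.80.
Real growth = 36766.80/36590.31 − 1 = 0.0048.

0.48%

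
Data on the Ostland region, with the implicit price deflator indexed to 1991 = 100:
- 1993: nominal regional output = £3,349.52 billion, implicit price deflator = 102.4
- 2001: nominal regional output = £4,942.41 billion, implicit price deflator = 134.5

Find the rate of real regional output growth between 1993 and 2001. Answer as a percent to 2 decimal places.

Deflate each year: 1993 → 3349.52/1.024 = 3271.02; 2001 → 4942.41/1.345 = 3674.65.
So real regional output changed by 3674.65/3271.02 − 1 = 0.1234, i.e. 12.34%.

12.34%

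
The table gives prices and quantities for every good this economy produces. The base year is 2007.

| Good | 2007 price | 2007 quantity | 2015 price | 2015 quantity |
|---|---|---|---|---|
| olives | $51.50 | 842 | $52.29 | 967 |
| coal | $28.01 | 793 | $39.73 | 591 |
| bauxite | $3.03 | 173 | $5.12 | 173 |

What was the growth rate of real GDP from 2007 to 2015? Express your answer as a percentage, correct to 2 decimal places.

1.18%

Real GDP 2007 = Nominal GDP 2007 = 51.50·842 + 28.01·793 + 3.03·173 = 66099.12.
Real GDP 2015 (at 2007 prices) = 51.50·967 + 28.01·591 + 3.03·173 = 66878.60.
Real growth = 66878.60/66099.12 − 1 = 0.0118.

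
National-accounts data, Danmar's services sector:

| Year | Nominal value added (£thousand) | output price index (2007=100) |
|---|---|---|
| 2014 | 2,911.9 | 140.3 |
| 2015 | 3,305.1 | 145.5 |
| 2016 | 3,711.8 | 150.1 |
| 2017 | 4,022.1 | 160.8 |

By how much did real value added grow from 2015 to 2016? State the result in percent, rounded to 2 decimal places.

8.86%

Real value added 2015 = 3305.1/1.455 = 2271.55.
Real value added 2016 = 3711.8/1.501 = 2472.88.
Change = 2472.88/2271.55 − 1 = 0.0886.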